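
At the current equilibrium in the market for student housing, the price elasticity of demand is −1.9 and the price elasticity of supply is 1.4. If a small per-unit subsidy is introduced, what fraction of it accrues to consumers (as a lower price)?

Consumer share = 14/33

For a small subsidy around the equilibrium, the benefit split depends on the relative slopes, which at a point are proportional to the elasticities.
Buyer share = εs/(εs + |εd|) = 1.4/(1.4 + 1.9) = 14/33; seller share = |εd|/(εs + |εd|) = 19/33.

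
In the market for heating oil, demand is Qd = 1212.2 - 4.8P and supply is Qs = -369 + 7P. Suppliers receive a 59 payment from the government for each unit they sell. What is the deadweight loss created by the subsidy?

Pre-subsidy: 1212.2 - 4.8P = -369 + 7P gives P* = 134, Q* = 569.
With the subsidy, sellers receive Ps = Pb + 59 for each unit, where Pb is the price buyers pay.
Supply in terms of Pb becomes Qs = -369 + 7(Pb + 59) = 44 + 7Pb. Setting this equal to demand: 1212.2 - 4.8Pb = 44 + 7Pb, so Pb = 99.
Sellers receive Ps = 99 + 59 = 158; Q' = 1212.2 − 4.8·99 = 737.
The subsidy expands output by 737 − 569 = 168 past the efficient level; on those units the gap between marginal cost and willingness to pay runs from 0 up to 59.
DWL = ½ × 59 × 168 = 4956.

Deadweight loss = 4956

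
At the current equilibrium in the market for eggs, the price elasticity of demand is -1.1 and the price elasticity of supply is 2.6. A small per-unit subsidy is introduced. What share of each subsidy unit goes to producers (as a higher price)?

Producer share = 11/37

For a small subsidy around the equilibrium, the benefit split depends on the relative slopes, which at a point are proportional to the elasticities.
Buyer share = εs/(εs + |εd|) = 2.6/(2.6 + 1.1) = 26/37; seller share = |εd|/(εs + |εd|) = 11/37.
So producers capture 11/37 of the subsidy.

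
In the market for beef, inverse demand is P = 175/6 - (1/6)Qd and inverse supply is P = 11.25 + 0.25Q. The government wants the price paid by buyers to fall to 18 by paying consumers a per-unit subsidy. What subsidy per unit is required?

Required subsidy s = 10 per unit

At a buyer price of 18, quantity demanded is 175 − 6·18 = 67.
Sellers supply 67 only when they receive Ps = 11.25 + 0.25·67 = 28.
s = Ps − Pb = 28 − 18 = 10.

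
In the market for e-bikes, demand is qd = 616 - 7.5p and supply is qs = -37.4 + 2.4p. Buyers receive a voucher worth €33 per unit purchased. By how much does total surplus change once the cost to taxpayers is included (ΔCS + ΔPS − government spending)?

Net change in total surplus = -€990

Pre-subsidy: 616 - 7.5p = -37.4 + 2.4p gives p* = 66, q* = 121.
With the rebate, buyers effectively pay pb = ps − 33, where ps is the price sellers receive.
Demand in terms of ps becomes qd = 616 − 7.5(ps − 33) = 863.5 - 7.5ps. Setting this equal to supply: 863.5 - 7.5ps = -37.4 + 2.4ps, so ps = 91.
Buyers pay pb = 91 − 33 = 58; q' = -37.4 + 2.4·91 = 181.
ΔCS = ½(121 + 181)(66 − 58) = 1208; ΔPS = ½(121 + 181)(91 − 66) = 3775.
Government spending = 33 × 181 = 5973.
Net change = 1208 + 3775 − 5973 = -990. The loss equals the DWL triangle ½·33·60.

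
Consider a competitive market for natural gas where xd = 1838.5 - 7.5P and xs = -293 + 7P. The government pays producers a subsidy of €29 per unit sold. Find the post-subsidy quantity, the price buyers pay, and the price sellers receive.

Pre-subsidy: 1838.5 - 7.5P = -293 + 7P gives P* = 147, x* = 736.
With the subsidy, sellers receive Ps = Pb + 29 for each unit, where Pb is the price buyers pay.
Supply in terms of Pb becomes xs = -293 + 7(Pb + 29) = -90 + 7Pb. Setting this equal to demand: 1838.5 - 7.5Pb = -90 + 7Pb, so Pb = 133.
Sellers receive Ps = 133 + 29 = 162; x' = 1838.5 − 7.5·133 = 841.

x' = 841; buyers pay €133; sellers receive €162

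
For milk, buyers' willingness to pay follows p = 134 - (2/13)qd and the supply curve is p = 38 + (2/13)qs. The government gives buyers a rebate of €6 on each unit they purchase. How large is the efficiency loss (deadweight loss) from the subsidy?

Deadweight loss = €58.5

Pre-subsidy: 134 - (2/13)q = 38 + (2/13)q gives q* = 312 and p* = 86.
With the rebate, buyers effectively pay pb = ps − 6, where ps is the price sellers receive.
On the curves, pb = 134 - (2/13)q and ps = 38 + (2/13)q; the wedge ps − pb = 6 gives 38 + (2/13)q − (134 - (2/13)q) = 6, so q' = 331.5.
Then pb = 134 − (2/13)·331.5 = 83 and ps = 38 + (2/13)·331.5 = 89.
The subsidy expands output by 331.5 − 312 = 19.5 past the efficient level; on those units the gap between marginal cost and willingness to pay runs from 0 up to 6.
DWL = ½ × 6 × 19.5 = 58.5.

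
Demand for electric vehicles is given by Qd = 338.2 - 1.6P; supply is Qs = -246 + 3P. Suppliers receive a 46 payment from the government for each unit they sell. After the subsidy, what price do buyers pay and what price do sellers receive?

Pre-subsidy: 338.2 - 1.6P = -246 + 3P gives P* = 127, Q* = 135.
With the subsidy, sellers receive Ps = Pb + 46 for each unit, where Pb is the price buyers pay.
Supply in terms of Pb becomes Qs = -246 + 3(Pb + 46) = -108 + 3Pb. Setting this equal to demand: 338.2 - 1.6Pb = -108 + 3Pb, so Pb = 97.
Sellers receive Ps = 97 + 46 = 143; Q' = 338.2 − 1.6·97 = 183.

Buyers pay 97; sellers receive 143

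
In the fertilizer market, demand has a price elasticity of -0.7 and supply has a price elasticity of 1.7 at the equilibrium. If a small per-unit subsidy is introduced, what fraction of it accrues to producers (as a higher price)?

For a small subsidy around the equilibrium, the benefit split depends on the relative slopes, which at a point are proportional to the elasticities.
Buyer share = εs/(εs + |εd|) = 1.7/(1.7 + 0.7) = 17/24; seller share = |εd|/(εs + |εd|) = 7/24.
So producers capture 7/24 of the subsidy.

Producer share = 7/24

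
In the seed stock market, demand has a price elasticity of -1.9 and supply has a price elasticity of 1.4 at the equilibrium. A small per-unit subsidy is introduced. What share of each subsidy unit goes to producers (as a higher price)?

Producer share = 19/33

For a small subsidy around the equilibrium, the benefit split depends on the relative slopes, which at a point are proportional to the elasticities.
Buyer share = εs/(εs + |εd|) = 1.4/(1.4 + 1.9) = 14/33; seller share = |εd|/(εs + |εd|) = 19/33.
So producers capture 19/33 of the subsidy.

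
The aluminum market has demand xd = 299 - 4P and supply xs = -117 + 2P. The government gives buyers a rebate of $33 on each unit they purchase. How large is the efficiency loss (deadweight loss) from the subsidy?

Deadweight loss = $726

Pre-subsidy: 299 - 4P = -117 + 2P gives P* = 208/3, x* = 65/3.
With the rebate, buyers effectively pay Pb = Ps − 33, where Ps is the price sellers receive.
Demand in terms of Ps becomes xd = 299 − 4(Ps − 33) = 431 - 4Ps. Setting this equal to supply: 431 - 4Ps = -117 + 2Ps, so Ps = 274/3.
Buyers pay Pb = 274/3 − 33 = 175/3; x' = -117 + 2·(274/3) = 197/3.
The subsidy expands output by 197/3 − 65/3 = 44 past the efficient level; on those units the gap between marginal cost and willingness to pay runs from 0 up to 33.
DWL = ½ × 33 × 44 = 726.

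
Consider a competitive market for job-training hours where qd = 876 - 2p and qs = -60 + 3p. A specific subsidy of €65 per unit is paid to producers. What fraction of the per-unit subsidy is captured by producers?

Pre-subsidy: 876 - 2p = -60 + 3p gives p* = 187.2, q* = 501.6.
With the subsidy, sellers receive ps = pb + 65 for each unit, where pb is the price buyers pay.
Supply in terms of pb becomes qs = -60 + 3(pb + 65) = 135 + 3pb. Setting this equal to demand: 876 - 2pb = 135 + 3pb, so pb = 148.2.
Sellers receive ps = 148.2 + 65 = 213.2; q' = 876 − 2·148.2 = 579.6.
Buyers' price falls by p* − pb = 187.2 − 148.2 = 39; sellers' price rises by ps − p* = 213.2 − 187.2 = 26.
So producers capture 26/65 = 0.4 of each unit of subsidy.

Producer share = 0.4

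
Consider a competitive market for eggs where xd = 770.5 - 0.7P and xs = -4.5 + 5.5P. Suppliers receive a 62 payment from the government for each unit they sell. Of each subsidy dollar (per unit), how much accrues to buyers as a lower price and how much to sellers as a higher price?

Pre-subsidy: 770.5 - 0.7P = -4.5 + 5.5P gives P* = 125, x* = 683.
With the subsidy, sellers receive Ps = Pb + 62 for each unit, where Pb is the price buyers pay.
Supply in terms of Pb becomes xs = -4.5 + 5.5(Pb + 62) = 336.5 + 5.5Pb. Setting this equal to demand: 770.5 - 0.7Pb = 336.5 + 5.5Pb, so Pb = 70.
Sellers receive Ps = 70 + 62 = 132; x' = 770.5 − 0.7·70 = 721.5.
Buyers' price falls by P* − Pb = 125 − 70 = 55; sellers' price rises by Ps − P* = 132 − 125 = 7.

Buyers gain 55 per unit; sellers gain 7 per unit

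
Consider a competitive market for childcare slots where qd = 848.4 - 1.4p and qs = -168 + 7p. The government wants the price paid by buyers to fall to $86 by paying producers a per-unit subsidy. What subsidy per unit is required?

At a buyer price of 86, quantity demanded is 848.4 − 1.4·86 = 728.
Sellers supply 728 only when they receive ps with -168 + 7·ps = 728, i.e. ps = 128.
s = ps − pb = 128 − 86 = 42.

Required subsidy s = $42 per unit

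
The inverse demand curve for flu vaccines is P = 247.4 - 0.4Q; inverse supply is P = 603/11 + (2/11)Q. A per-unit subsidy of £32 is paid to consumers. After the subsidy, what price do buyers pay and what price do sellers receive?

Pre-subsidy: 247.4 - 0.4Q = 603/11 + (2/11)Q gives Q* = 331 and P* = 115.
With the rebate, buyers effectively pay Pb = Ps − 32, where Ps is the price sellers receive.
On the curves, Pb = 247.4 - 0.4Q and Ps = 603/11 + (2/11)Q; the wedge Ps − Pb = 32 gives 603/11 + (2/11)Q − (247.4 - 0.4Q) = 32, so Q' = 386.
Then Pb = 247.4 − 0.4·386 = 93 and Ps = 603/11 + (2/11)·386 = 125.

Buyers pay £93; sellers receive £125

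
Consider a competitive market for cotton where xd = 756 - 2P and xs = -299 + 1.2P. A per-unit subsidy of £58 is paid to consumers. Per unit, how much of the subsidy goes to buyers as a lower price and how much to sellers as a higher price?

Buyers gain £21.75 per unit; sellers gain £36.25 per unit

Pre-subsidy: 756 - 2P = -299 + 1.2P gives P* = 329.6875, x* = 96.625.
With the rebate, buyers effectively pay Pb = Ps − 58, where Ps is the price sellers receive.
Demand in terms of Ps becomes xd = 756 − 2(Ps − 58) = 872 - 2Ps. Setting this equal to supply: 872 - 2Ps = -299 + 1.2Ps, so Ps = 365.9375.
Buyers pay Pb = 365.9375 − 58 = 307.9375; x' = -299 + 1.2·365.9375 = 140.125.
Buyers' price falls by P* − Pb = 329.6875 − 307.9375 = 21.75; sellers' price rises by Ps − P* = 365.9375 − 329.6875 = 36.25.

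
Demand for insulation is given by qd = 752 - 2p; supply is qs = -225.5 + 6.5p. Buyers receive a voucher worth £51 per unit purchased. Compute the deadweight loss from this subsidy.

Deadweight loss = £1989

Pre-subsidy: 752 - 2p = -225.5 + 6.5p gives p* = 115, q* = 522.
With the rebate, buyers effectively pay pb = ps − 51, where ps is the price sellers receive.
Demand in terms of ps becomes qd = 752 − 2(ps − 51) = 854 - 2ps. Setting this equal to supply: 854 - 2ps = -225.5 + 6.5ps, so ps = 127.
Buyers pay pb = 127 − 51 = 76; q' = -225.5 + 6.5·127 = 600.
The subsidy expands output by 600 − 522 = 78 past the efficient level; on those units the gap between marginal cost and willingness to pay runs from 0 up to 51.
DWL = ½ × 51 × 78 = 1989.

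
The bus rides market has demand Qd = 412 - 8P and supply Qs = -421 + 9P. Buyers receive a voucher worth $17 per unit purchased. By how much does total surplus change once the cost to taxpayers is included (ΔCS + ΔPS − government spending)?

Pre-subsidy: 412 - 8P = -421 + 9P gives P* = 49, Q* = 20.
With the rebate, buyers effectively pay Pb = Ps − 17, where Ps is the price sellers receive.
Demand in terms of Ps becomes Qd = 412 − 8(Ps − 17) = 548 - 8Ps. Setting this equal to supply: 548 - 8Ps = -421 + 9Ps, so Ps = 57.
Buyers pay Pb = 57 − 17 = 40; Q' = -421 + 9·57 = 92.
ΔCS = ½(20 + 92)(49 − 40) = 504; ΔPS = ½(20 + 92)(57 − 49) = 448.
Government spending = 17 × 92 = 1564.
Net change = 504 + 448 − 1564 = -612. The loss equals the DWL triangle ½·17·72.

Net change in total surplus = -$612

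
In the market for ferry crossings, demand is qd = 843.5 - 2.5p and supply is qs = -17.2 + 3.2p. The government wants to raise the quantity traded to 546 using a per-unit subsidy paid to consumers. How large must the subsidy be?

At q = 546, invert demand for the buyer price: pb = (843.5 − 546)/2.5 = 119; invert supply for the seller price: ps = (546 − (-17.2))/3.2 = 176.
The subsidy must fill the gap: s = ps − pb = 176 − 119 = 57.

Required subsidy s = 57 per unit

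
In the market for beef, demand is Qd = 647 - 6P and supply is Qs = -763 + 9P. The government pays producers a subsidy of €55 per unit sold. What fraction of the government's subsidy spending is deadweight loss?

DWL / government spending = 99/281

Pre-subsidy: 647 - 6P = -763 + 9P gives P* = 94, Q* = 83.
With the subsidy, sellers receive Ps = Pb + 55 for each unit, where Pb is the price buyers pay.
Supply in terms of Pb becomes Qs = -763 + 9(Pb + 55) = -268 + 9Pb. Setting this equal to demand: 647 - 6Pb = -268 + 9Pb, so Pb = 61.
Sellers receive Ps = 61 + 55 = 116; Q' = 647 − 6·61 = 281.
ΔCS = ½(83 + 281)(94 − 61) = 6006; ΔPS = ½(83 + 281)(116 − 94) = 4004.
Government spending = 55 × 281 = 15455.
DWL = ½ × 55 × (281 − 83) = 5445; fraction = 5445 / 15455 = 99/281.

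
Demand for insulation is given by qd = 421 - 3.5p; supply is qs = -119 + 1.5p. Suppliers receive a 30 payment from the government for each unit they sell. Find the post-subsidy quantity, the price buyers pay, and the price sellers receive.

q' = 74.5; buyers pay 99; sellers receive 129

Pre-subsidy: 421 - 3.5p = -119 + 1.5p gives p* = 108, q* = 43.
With the subsidy, sellers receive ps = pb + 30 for each unit, where pb is the price buyers pay.
Supply in terms of pb becomes qs = -119 + 1.5(pb + 30) = -74 + 1.5pb. Setting this equal to demand: 421 - 3.5pb = -74 + 1.5pb, so pb = 99.
Sellers receive ps = 99 + 30 = 129; q' = 421 − 3.5·99 = 74.5.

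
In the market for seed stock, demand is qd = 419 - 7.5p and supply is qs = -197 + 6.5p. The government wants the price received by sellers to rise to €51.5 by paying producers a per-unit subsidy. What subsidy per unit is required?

Required subsidy s = €14 per unit

At a seller price of 51.5, quantity supplied is -197 + 6.5·51.5 = 137.75.
Buyers absorb 137.75 only when they pay pb with 419 − 7.5·pb = 137.75, i.e. pb = 37.5.
s = ps − pb = 51.5 − 37.5 = 14.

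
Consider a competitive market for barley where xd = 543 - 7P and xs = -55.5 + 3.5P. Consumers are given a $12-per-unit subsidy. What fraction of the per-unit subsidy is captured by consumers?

Consumer share = 1/3

Pre-subsidy: 543 - 7P = -55.5 + 3.5P gives P* = 57, x* = 144.
With the rebate, buyers effectively pay Pb = Ps − 12, where Ps is the price sellers receive.
Demand in terms of Ps becomes xd = 543 − 7(Ps − 12) = 627 - 7Ps. Setting this equal to supply: 627 - 7Ps = -55.5 + 3.5Ps, so Ps = 65.
Buyers pay Pb = 65 − 12 = 53; x' = -55.5 + 3.5·65 = 172.
Buyers' price falls by P* − Pb = 57 − 53 = 4; sellers' price rises by Ps − P* = 65 − 57 = 8.
So consumers capture 4/12 = 1/3 of each unit of subsidy.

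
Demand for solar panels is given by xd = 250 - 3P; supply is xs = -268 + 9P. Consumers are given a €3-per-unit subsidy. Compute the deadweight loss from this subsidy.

Pre-subsidy: 250 - 3P = -268 + 9P gives P* = 259/6, x* = 120.5.
With the rebate, buyers effectively pay Pb = Ps − 3, where Ps is the price sellers receive.
Demand in terms of Ps becomes xd = 250 − 3(Ps − 3) = 259 - 3Ps. Setting this equal to supply: 259 - 3Ps = -268 + 9Ps, so Ps = 527/12.
Buyers pay Pb = 527/12 − 3 = 491/12; x' = -268 + 9·(527/12) = 127.25.
The subsidy expands output by 127.25 − 120.5 = 6.75 past the efficient level; on those units the gap between marginal cost and willingness to pay runs from 0 up to 3.
DWL = ½ × 3 × 6.75 = 10.125.

Deadweight loss = €10.125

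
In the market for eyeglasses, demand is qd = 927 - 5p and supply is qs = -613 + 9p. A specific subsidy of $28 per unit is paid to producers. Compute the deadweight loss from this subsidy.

Pre-subsidy: 927 - 5p = -613 + 9p gives p* = 110, q* = 377.
With the subsidy, sellers receive ps = pb + 28 for each unit, where pb is the price buyers pay.
Supply in terms of pb becomes qs = -613 + 9(pb + 28) = -361 + 9pb. Setting this equal to demand: 927 - 5pb = -361 + 9pb, so pb = 92.
Sellers receive ps = 92 + 28 = 120; q' = 927 − 5·92 = 467.
The subsidy expands output by 467 − 377 = 90 past the efficient level; on those units the gap between marginal cost and willingness to pay runs from 0 up to 28.
DWL = ½ × 28 × 90 = 1260.

Deadweight loss = $1260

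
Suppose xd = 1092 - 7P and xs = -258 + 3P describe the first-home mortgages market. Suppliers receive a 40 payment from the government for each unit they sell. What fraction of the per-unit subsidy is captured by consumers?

Pre-subsidy: 1092 - 7P = -258 + 3P gives P* = 135, x* = 147.
With the subsidy, sellers receive Ps = Pb + 40 for each unit, where Pb is the price buyers pay.
Supply in terms of Pb becomes xs = -258 + 3(Pb + 40) = -138 + 3Pb. Setting this equal to demand: 1092 - 7Pb = -138 + 3Pb, so Pb = 123.
Sellers receive Ps = 123 + 40 = 163; x' = 1092 − 7·123 = 231.
Buyers' price falls by P* − Pb = 135 − 123 = 12; sellers' price rises by Ps − P* = 163 − 135 = 28.
So consumers capture 12/40 = 0.3 of each unit of subsidy.

Consumer share = 0.3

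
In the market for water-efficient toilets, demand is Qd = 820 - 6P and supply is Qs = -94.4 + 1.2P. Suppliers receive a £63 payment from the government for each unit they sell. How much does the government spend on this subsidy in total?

Pre-subsidy: 820 - 6P = -94.4 + 1.2P gives P* = 127, Q* = 58.
With the subsidy, sellers receive Ps = Pb + 63 for each unit, where Pb is the price buyers pay.
Supply in terms of Pb becomes Qs = -94.4 + 1.2(Pb + 63) = -18.8 + 1.2Pb. Setting this equal to demand: 820 - 6Pb = -18.8 + 1.2Pb, so Pb = 116.5.
Sellers receive Ps = 116.5 + 63 = 179.5; Q' = 820 − 6·116.5 = 121.
Government outlay = subsidy × quantity = 63 × 121 = 7623.

Government cost = £7623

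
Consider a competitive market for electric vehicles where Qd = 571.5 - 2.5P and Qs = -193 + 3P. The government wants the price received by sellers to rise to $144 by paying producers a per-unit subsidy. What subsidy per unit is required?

At a seller price of 144, quantity supplied is -193 + 3·144 = 239.
Buyers absorb 239 only when they pay Pb with 571.5 − 2.5·Pb = 239, i.e. Pb = 133.
s = Ps − Pb = 144 − 133 = 11.

Required subsidy s = $11 per unit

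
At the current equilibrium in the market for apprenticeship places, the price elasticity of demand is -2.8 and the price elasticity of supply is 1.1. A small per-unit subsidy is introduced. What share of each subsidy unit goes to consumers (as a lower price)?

For a small subsidy around the equilibrium, the benefit split depends on the relative slopes, which at a point are proportional to the elasticities.
Buyer share = εs/(εs + |εd|) = 1.1/(1.1 + 2.8) = 11/39; seller share = |εd|/(εs + |εd|) = 28/39.

Consumer share = 11/39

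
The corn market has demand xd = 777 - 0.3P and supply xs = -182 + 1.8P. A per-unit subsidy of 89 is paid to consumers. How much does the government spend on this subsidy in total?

Pre-subsidy: 777 - 0.3P = -182 + 1.8P gives P* = 1370/3, x* = 640.
With the rebate, buyers effectively pay Pb = Ps − 89, where Ps is the price sellers receive.
Demand in terms of Ps becomes xd = 777 − 0.3(Ps − 89) = 803.7 - 0.3Ps. Setting this equal to supply: 803.7 - 0.3Ps = -182 + 1.8Ps, so Ps = 9857/21.
Buyers pay Pb = 9857/21 − 89 = 7988/21; x' = -182 + 1.8·(9857/21) = 23201/35.
Government outlay = subsidy × quantity = 89 × 23201/35 = 2064889/35.

Government cost = 2064889/35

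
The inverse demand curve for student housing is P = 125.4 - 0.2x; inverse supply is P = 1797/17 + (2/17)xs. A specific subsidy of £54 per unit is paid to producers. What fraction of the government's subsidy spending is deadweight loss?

DWL / government spending = 85/232

Pre-subsidy: 125.4 - 0.2x = 1797/17 + (2/17)x gives x* = 62 and P* = 113.
With the subsidy, sellers receive Ps = Pb + 54 for each unit, where Pb is the price buyers pay.
On the curves, Pb = 125.4 - 0.2x and Ps = 1797/17 + (2/17)x; the wedge Ps − Pb = 54 gives 1797/17 + (2/17)x − (125.4 - 0.2x) = 54, so x' = 232.
Then Pb = 125.4 − 0.2·232 = 79 and Ps = 1797/17 + (2/17)·232 = 133.
ΔCS = ½(62 + 232)(113 − 79) = 4998; ΔPS = ½(62 + 232)(133 − 113) = 2940.
Government spending = 54 × 232 = 12528.
DWL = ½ × 54 × (232 − 62) = 4590; fraction = 4590 / 12528 = 85/232.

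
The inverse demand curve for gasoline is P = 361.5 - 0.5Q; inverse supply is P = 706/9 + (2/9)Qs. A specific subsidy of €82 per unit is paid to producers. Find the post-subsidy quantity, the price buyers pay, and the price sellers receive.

Q' = 6571/13; buyers pay 1414/13; sellers receive 2480/13

Pre-subsidy: 361.5 - 0.5Q = 706/9 + (2/9)Q gives Q* = 5095/13 and P* = 2152/13.
With the subsidy, sellers receive Ps = Pb + 82 for each unit, where Pb is the price buyers pay.
On the curves, Pb = 361.5 - 0.5Q and Ps = 706/9 + (2/9)Q; the wedge Ps − Pb = 82 gives 706/9 + (2/9)Q − (361.5 - 0.5Q) = 82, so Q' = 6571/13.
Then Pb = 361.5 − 0.5·(6571/13) = 1414/13 and Ps = 706/9 + (2/9)·(6571/13) = 2480/13.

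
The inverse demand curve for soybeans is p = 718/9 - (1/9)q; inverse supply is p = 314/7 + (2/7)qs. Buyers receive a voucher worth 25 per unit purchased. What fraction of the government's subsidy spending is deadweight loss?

DWL / government spending = 63/302

Pre-subsidy: 718/9 - (1/9)q = 314/7 + (2/7)q gives q* = 88 and p* = 70.
With the rebate, buyers effectively pay pb = ps − 25, where ps is the price sellers receive.
On the curves, pb = 718/9 - (1/9)q and ps = 314/7 + (2/7)q; the wedge ps − pb = 25 gives 314/7 + (2/7)q − (718/9 - (1/9)q) = 25, so q' = 151.
Then pb = 718/9 − (1/9)·151 = 63 and ps = 314/7 + (2/7)·151 = 88.
ΔCS = ½(88 + 151)(70 − 63) = 836.5; ΔPS = ½(88 + 151)(88 − 70) = 2151.
Government spending = 25 × 151 = 3775.
DWL = ½ × 25 × (151 − 88) = 787.5; fraction = 787.5 / 3775 = 63/302.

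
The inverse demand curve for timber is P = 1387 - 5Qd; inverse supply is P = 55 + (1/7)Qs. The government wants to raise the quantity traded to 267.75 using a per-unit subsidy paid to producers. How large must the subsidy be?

At Q = 267.75, from the demand curve buyers pay Pb = 1387 − 5·267.75 = 48.25; from the supply curve sellers need Ps = 55 + (1/7)·267.75 = 93.25.
The subsidy must fill the gap: s = Ps − Pb = 93.25 − 48.25 = 45.

Required subsidy s = 45 per unit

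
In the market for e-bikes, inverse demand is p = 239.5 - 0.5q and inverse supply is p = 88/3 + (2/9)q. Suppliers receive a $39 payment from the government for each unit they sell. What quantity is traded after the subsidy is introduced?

q' = 345

Pre-subsidy: 239.5 - 0.5q = 88/3 + (2/9)q gives q* = 291 and p* = 94.
With the subsidy, sellers receive ps = pb + 39 for each unit, where pb is the price buyers pay.
On the curves, pb = 239.5 - 0.5q and ps = 88/3 + (2/9)q; the wedge ps − pb = 39 gives 88/3 + (2/9)q − (239.5 - 0.5q) = 39, so q' = 345.
Then pb = 239.5 − 0.5·345 = 67 and ps = 88/3 + (2/9)·345 = 106.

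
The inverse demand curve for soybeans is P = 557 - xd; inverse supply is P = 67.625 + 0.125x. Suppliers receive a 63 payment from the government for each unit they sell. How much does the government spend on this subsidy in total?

Pre-subsidy: 557 - x = 67.625 + 0.125x gives x* = 435 and P* = 122.
With the subsidy, sellers receive Ps = Pb + 63 for each unit, where Pb is the price buyers pay.
On the curves, Pb = 557 - x and Ps = 67.625 + 0.125x; the wedge Ps − Pb = 63 gives 67.625 + 0.125x − (557 - x) = 63, so x' = 491.
Then Pb = 557 − 1·491 = 66 and Ps = 67.625 + 0.125·491 = 129.
Government outlay = subsidy × quantity = 63 × 491 = 30933.

Government cost = 30933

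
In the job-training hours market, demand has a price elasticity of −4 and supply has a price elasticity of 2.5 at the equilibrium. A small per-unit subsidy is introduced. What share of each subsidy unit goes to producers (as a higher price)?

Producer share = 8/13

For a small subsidy around the equilibrium, the benefit split depends on the relative slopes, which at a point are proportional to the elasticities.
Buyer share = εs/(εs + |εd|) = 2.5/(2.5 + 4) = 5/13; seller share = |εd|/(εs + |εd|) = 8/13.
So producers capture 8/13 of the subsidy.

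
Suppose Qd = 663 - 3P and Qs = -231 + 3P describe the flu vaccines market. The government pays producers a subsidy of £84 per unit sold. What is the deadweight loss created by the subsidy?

Deadweight loss = £5292

Pre-subsidy: 663 - 3P = -231 + 3P gives P* = 149, Q* = 216.
With the subsidy, sellers receive Ps = Pb + 84 for each unit, where Pb is the price buyers pay.
Supply in terms of Pb becomes Qs = -231 + 3(Pb + 84) = 21 + 3Pb. Setting this equal to demand: 663 - 3Pb = 21 + 3Pb, so Pb = 107.
Sellers receive Ps = 107 + 84 = 191; Q' = 663 − 3·107 = 342.
The subsidy expands output by 342 − 216 = 126 past the efficient level; on those units the gap between marginal cost and willingness to pay runs from 0 up to 84.
DWL = ½ × 84 × 126 = 5292.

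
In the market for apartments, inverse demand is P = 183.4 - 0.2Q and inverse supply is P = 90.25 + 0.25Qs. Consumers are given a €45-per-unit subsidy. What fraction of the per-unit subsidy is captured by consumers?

Pre-subsidy: 183.4 - 0.2Q = 90.25 + 0.25Q gives Q* = 207 and P* = 142.
With the rebate, buyers effectively pay Pb = Ps − 45, where Ps is the price sellers receive.
On the curves, Pb = 183.4 - 0.2Q and Ps = 90.25 + 0.25Q; the wedge Ps − Pb = 45 gives 90.25 + 0.25Q − (183.4 - 0.2Q) = 45, so Q' = 307.
Then Pb = 183.4 − 0.2·307 = 122 and Ps = 90.25 + 0.25·307 = 167.
Buyers' price falls by P* − Pb = 142 − 122 = 20; sellers' price rises by Ps − P* = 167 − 142 = 25.
So consumers capture 20/45 = 4/9 of each unit of subsidy.

Consumer share = 4/9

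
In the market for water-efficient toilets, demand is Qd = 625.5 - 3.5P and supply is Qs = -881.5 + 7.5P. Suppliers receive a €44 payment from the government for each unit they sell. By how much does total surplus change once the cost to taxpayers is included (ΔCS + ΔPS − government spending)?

Pre-subsidy: 625.5 - 3.5P = -881.5 + 7.5P gives P* = 137, Q* = 146.
With the subsidy, sellers receive Ps = Pb + 44 for each unit, where Pb is the price buyers pay.
Supply in terms of Pb becomes Qs = -881.5 + 7.5(Pb + 44) = -551.5 + 7.5Pb. Setting this equal to demand: 625.5 - 3.5Pb = -551.5 + 7.5Pb, so Pb = 107.
Sellers receive Ps = 107 + 44 = 151; Q' = 625.5 − 3.5·107 = 251.
ΔCS = ½(146 + 251)(137 − 107) = 5955; ΔPS = ½(146 + 251)(151 − 137) = 2779.
Government spending = 44 × 251 = 11044.
Net change = 5955 + 2779 − 11044 = -2310. The loss equals the DWL triangle ½·44·105.

Net change in total surplus = -€2310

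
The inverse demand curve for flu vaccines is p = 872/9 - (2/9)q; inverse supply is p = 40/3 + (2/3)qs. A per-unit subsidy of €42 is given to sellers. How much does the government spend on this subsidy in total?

Pre-subsidy: 872/9 - (2/9)q = 40/3 + (2/3)q gives q* = 94 and p* = 76.
With the subsidy, sellers receive ps = pb + 42 for each unit, where pb is the price buyers pay.
On the curves, pb = 872/9 - (2/9)q and ps = 40/3 + (2/3)q; the wedge ps − pb = 42 gives 40/3 + (2/3)q − (872/9 - (2/9)q) = 42, so q' = 141.25.
Then pb = 872/9 − (2/9)·141.25 = 65.5 and ps = 40/3 + (2/3)·141.25 = 107.5.
Government outlay = subsidy × quantity = 42 × 141.25 = 5932.5.

Government cost = €5932.5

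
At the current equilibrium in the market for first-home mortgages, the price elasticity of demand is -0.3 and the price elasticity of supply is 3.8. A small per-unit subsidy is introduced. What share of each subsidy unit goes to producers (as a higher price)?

Producer share = 3/41

For a small subsidy around the equilibrium, the benefit split depends on the relative slopes, which at a point are proportional to the elasticities.
Buyer share = εs/(εs + |εd|) = 3.8/(3.8 + 0.3) = 38/41; seller share = |εd|/(εs + |εd|) = 3/41.
So producers capture 3/41 of the subsidy.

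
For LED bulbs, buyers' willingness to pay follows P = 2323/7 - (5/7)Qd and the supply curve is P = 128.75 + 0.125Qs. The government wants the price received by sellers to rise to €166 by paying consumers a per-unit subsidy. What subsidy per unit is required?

Required subsidy s = €47 per unit

At a seller price of 166, quantity supplied is -1030 + 8·166 = 298.
Buyers absorb 298 only when they pay Pb = 2323/7 − (5/7)·298 = 119.
s = Ps − Pb = 166 − 119 = 47.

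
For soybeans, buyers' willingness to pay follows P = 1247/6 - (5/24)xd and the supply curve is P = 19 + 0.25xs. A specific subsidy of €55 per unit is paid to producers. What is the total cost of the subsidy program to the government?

Pre-subsidy: 1247/6 - (5/24)x = 19 + 0.25x gives x* = 412 and P* = 122.
With the subsidy, sellers receive Ps = Pb + 55 for each unit, where Pb is the price buyers pay.
On the curves, Pb = 1247/6 - (5/24)x and Ps = 19 + 0.25x; the wedge Ps − Pb = 55 gives 19 + 0.25x − (1247/6 - (5/24)x) = 55, so x' = 532.
Then Pb = 1247/6 − (5/24)·532 = 97 and Ps = 19 + 0.25·532 = 152.
Government outlay = subsidy × quantity = 55 × 532 = 29260.

Government cost = €29260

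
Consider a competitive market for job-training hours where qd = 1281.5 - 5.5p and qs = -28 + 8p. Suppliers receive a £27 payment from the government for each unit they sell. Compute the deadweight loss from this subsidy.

Deadweight loss = £1188

Pre-subsidy: 1281.5 - 5.5p = -28 + 8p gives p* = 97, q* = 748.
With the subsidy, sellers receive ps = pb + 27 for each unit, where pb is the price buyers pay.
Supply in terms of pb becomes qs = -28 + 8(pb + 27) = 188 + 8pb. Setting this equal to demand: 1281.5 - 5.5pb = 188 + 8pb, so pb = 81.
Sellers receive ps = 81 + 27 = 108; q' = 1281.5 − 5.5·81 = 836.
The subsidy expands output by 836 − 748 = 88 past the efficient level; on those units the gap between marginal cost and willingness to pay runs from 0 up to 27.
DWL = ½ × 27 × 88 = 1188.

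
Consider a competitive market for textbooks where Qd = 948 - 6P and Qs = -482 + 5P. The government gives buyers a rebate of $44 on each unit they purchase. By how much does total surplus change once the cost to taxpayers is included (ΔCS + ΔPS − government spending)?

Pre-subsidy: 948 - 6P = -482 + 5P gives P* = 130, Q* = 168.
With the rebate, buyers effectively pay Pb = Ps − 44, where Ps is the price sellers receive.
Demand in terms of Ps becomes Qd = 948 − 6(Ps − 44) = 1212 - 6Ps. Setting this equal to supply: 1212 - 6Ps = -482 + 5Ps, so Ps = 154.
Buyers pay Pb = 154 − 44 = 110; Q' = -482 + 5·154 = 288.
ΔCS = ½(168 + 288)(130 − 110) = 4560; ΔPS = ½(168 + 288)(154 − 130) = 5472.
Government spending = 44 × 288 = 12672.
Net change = 4560 + 5472 − 12672 = -2640. The loss equals the DWL triangle ½·44·120.

Net change in total surplus = -$2640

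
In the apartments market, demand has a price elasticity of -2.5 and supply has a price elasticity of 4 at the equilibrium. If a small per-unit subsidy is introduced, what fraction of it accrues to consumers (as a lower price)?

For a small subsidy around the equilibrium, the benefit split depends on the relative slopes, which at a point are proportional to the elasticities.
Buyer share = εs/(εs + |εd|) = 4/(4 + 2.5) = 8/13; seller share = |εd|/(εs + |εd|) = 5/13.

Consumer share = 8/13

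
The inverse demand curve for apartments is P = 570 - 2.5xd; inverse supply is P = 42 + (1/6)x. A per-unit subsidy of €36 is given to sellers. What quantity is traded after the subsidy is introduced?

Pre-subsidy: 570 - 2.5x = 42 + (1/6)x gives x* = 198 and P* = 75.
With the subsidy, sellers receive Ps = Pb + 36 for each unit, where Pb is the price buyers pay.
On the curves, Pb = 570 - 2.5x and Ps = 42 + (1/6)x; the wedge Ps − Pb = 36 gives 42 + (1/6)x − (570 - 2.5x) = 36, so x' = 211.5.
Then Pb = 570 − 2.5·211.5 = 41.25 and Ps = 42 + (1/6)·211.5 = 77.25.

x' = 211.5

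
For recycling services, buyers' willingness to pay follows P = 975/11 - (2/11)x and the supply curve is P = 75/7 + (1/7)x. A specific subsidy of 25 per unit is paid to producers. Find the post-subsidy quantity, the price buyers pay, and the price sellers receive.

x' = 317; buyers pay 31; sellers receive 56

Pre-subsidy: 975/11 - (2/11)x = 75/7 + (1/7)x gives x* = 240 and P* = 45.
With the subsidy, sellers receive Ps = Pb + 25 for each unit, where Pb is the price buyers pay.
On the curves, Pb = 975/11 - (2/11)x and Ps = 75/7 + (1/7)x; the wedge Ps − Pb = 25 gives 75/7 + (1/7)x − (975/11 - (2/11)x) = 25, so x' = 317.
Then Pb = 975/11 − (2/11)·317 = 31 and Ps = 75/7 + (1/7)·317 = 56.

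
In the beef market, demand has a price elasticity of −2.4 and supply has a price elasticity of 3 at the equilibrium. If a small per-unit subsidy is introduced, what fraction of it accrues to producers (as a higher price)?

For a small subsidy around the equilibrium, the benefit split depends on the relative slopes, which at a point are proportional to the elasticities.
Buyer share = εs/(εs + |εd|) = 3/(3 + 2.4) = 5/9; seller share = |εd|/(εs + |εd|) = 4/9.
So producers capture 4/9 of the subsidy.

Producer share = 4/9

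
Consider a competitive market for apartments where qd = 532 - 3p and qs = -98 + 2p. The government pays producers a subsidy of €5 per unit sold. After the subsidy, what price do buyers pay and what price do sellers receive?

Buyers pay €124; sellers receive €129

Pre-subsidy: 532 - 3p = -98 + 2p gives p* = 126, q* = 154.
With the subsidy, sellers receive ps = pb + 5 for each unit, where pb is the price buyers pay.
Supply in terms of pb becomes qs = -98 + 2(pb + 5) = -88 + 2pb. Setting this equal to demand: 532 - 3pb = -88 + 2pb, so pb = 124.
Sellers receive ps = 124 + 5 = 129; q' = 532 − 3·124 = 160.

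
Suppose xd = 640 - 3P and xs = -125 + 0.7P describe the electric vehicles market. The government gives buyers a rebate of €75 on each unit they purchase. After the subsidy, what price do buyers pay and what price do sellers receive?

Pre-subsidy: 640 - 3P = -125 + 0.7P gives P* = 7650/37, x* = 730/37.
With the rebate, buyers effectively pay Pb = Ps − 75, where Ps is the price sellers receive.
Demand in terms of Ps becomes xd = 640 − 3(Ps − 75) = 865 - 3Ps. Setting this equal to supply: 865 - 3Ps = -125 + 0.7Ps, so Ps = 9900/37.
Buyers pay Pb = 9900/37 − 75 = 7125/37; x' = -125 + 0.7·(9900/37) = 2305/37.

Buyers pay 7125/37; sellers receive 9900/37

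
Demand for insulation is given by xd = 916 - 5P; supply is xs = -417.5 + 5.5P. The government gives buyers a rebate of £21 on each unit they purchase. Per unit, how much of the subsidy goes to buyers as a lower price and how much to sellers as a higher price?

Buyers gain £11 per unit; sellers gain £10 per unit

Pre-subsidy: 916 - 5P = -417.5 + 5.5P gives P* = 127, x* = 281.
With the rebate, buyers effectively pay Pb = Ps − 21, where Ps is the price sellers receive.
Demand in terms of Ps becomes xd = 916 − 5(Ps − 21) = 1021 - 5Ps. Setting this equal to supply: 1021 - 5Ps = -417.5 + 5.5Ps, so Ps = 137.
Buyers pay Pb = 137 − 21 = 116; x' = -417.5 + 5.5·137 = 336.
Buyers' price falls by P* − Pb = 127 − 116 = 11; sellers' price rises by Ps − P* = 137 − 127 = 10.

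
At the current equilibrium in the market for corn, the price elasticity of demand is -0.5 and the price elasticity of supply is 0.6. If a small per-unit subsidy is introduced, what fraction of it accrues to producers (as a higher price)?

Producer share = 5/11

For a small subsidy around the equilibrium, the benefit split depends on the relative slopes, which at a point are proportional to the elasticities.
Buyer share = εs/(εs + |εd|) = 0.6/(0.6 + 0.5) = 6/11; seller share = |εd|/(εs + |εd|) = 5/11.
So producers capture 5/11 of the subsidy.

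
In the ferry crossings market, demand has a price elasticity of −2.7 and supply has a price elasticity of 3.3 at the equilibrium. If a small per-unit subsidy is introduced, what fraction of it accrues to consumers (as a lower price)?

For a small subsidy around the equilibrium, the benefit split depends on the relative slopes, which at a point are proportional to the elasticities.
Buyer share = εs/(εs + |εd|) = 3.3/(3.3 + 2.7) = 0.55; seller share = |εd|/(εs + |εd|) = 0.45.

Consumer share = 0.55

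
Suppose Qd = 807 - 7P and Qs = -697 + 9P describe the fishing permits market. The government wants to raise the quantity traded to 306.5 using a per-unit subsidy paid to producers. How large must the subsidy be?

At Q = 306.5, invert demand for the buyer price: Pb = (807 − 306.5)/7 = 71.5; invert supply for the seller price: Ps = (306.5 − (-697))/9 = 111.5.
The subsidy must fill the gap: s = Ps − Pb = 111.5 − 71.5 = 40.

Required subsidy s = 40 per unit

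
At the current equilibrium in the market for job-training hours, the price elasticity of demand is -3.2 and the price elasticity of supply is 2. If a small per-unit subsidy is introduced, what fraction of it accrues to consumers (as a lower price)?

Consumer share = 5/13

For a small subsidy around the equilibrium, the benefit split depends on the relative slopes, which at a point are proportional to the elasticities.
Buyer share = εs/(εs + |εd|) = 2/(2 + 3.2) = 5/13; seller share = |εd|/(εs + |εd|) = 8/13.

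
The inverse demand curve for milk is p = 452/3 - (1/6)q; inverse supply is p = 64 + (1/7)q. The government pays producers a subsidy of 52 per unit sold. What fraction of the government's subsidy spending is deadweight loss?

DWL / government spending = 0.1875

Pre-subsidy: 452/3 - (1/6)q = 64 + (1/7)q gives q* = 280 and p* = 104.
With the subsidy, sellers receive ps = pb + 52 for each unit, where pb is the price buyers pay.
On the curves, pb = 452/3 - (1/6)q and ps = 64 + (1/7)q; the wedge ps − pb = 52 gives 64 + (1/7)q − (452/3 - (1/6)q) = 52, so q' = 448.
Then pb = 452/3 − (1/6)·448 = 76 and ps = 64 + (1/7)·448 = 128.
ΔCS = ½(280 + 448)(104 − 76) = 10192; ΔPS = ½(280 + 448)(128 − 104) = 8736.
Government spending = 52 × 448 = 23296.
DWL = ½ × 52 × (448 − 280) = 4368; fraction = 4368 / 23296 = 0.1875.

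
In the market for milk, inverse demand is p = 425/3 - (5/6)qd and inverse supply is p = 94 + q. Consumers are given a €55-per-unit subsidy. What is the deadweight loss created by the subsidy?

Deadweight loss = €825

Pre-subsidy: 425/3 - (5/6)q = 94 + q gives q* = 26 and p* = 120.
With the rebate, buyers effectively pay pb = ps − 55, where ps is the price sellers receive.
On the curves, pb = 425/3 - (5/6)q and ps = 94 + q; the wedge ps − pb = 55 gives 94 + q − (425/3 - (5/6)q) = 55, so q' = 56.
Then pb = 425/3 − (5/6)·56 = 95 and ps = 94 + 1·56 = 150.
The subsidy expands output by 56 − 26 = 30 past the efficient level; on those units the gap between marginal cost and willingness to pay runs from 0 up to 55.
DWL = ½ × 55 × 30 = 825.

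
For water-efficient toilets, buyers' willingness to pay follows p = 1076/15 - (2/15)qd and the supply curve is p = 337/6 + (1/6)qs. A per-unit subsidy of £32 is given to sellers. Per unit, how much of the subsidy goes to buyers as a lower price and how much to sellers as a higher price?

Buyers gain 128/9 per unit; sellers gain 160/9 per unit

Pre-subsidy: 1076/15 - (2/15)q = 337/6 + (1/6)q gives q* = 467/9 and p* = 1750/27.
With the subsidy, sellers receive ps = pb + 32 for each unit, where pb is the price buyers pay.
On the curves, pb = 1076/15 - (2/15)q and ps = 337/6 + (1/6)q; the wedge ps − pb = 32 gives 337/6 + (1/6)q − (1076/15 - (2/15)q) = 32, so q' = 1427/9.
Then pb = 1076/15 − (2/15)·(1427/9) = 1366/27 and ps = 337/6 + (1/6)·(1427/9) = 2230/27.
Buyers' price falls by p* − pb = 1750/27 − 1366/27 = 128/9; sellers' price rises by ps − p* = 2230/27 − 1750/27 = 160/9.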